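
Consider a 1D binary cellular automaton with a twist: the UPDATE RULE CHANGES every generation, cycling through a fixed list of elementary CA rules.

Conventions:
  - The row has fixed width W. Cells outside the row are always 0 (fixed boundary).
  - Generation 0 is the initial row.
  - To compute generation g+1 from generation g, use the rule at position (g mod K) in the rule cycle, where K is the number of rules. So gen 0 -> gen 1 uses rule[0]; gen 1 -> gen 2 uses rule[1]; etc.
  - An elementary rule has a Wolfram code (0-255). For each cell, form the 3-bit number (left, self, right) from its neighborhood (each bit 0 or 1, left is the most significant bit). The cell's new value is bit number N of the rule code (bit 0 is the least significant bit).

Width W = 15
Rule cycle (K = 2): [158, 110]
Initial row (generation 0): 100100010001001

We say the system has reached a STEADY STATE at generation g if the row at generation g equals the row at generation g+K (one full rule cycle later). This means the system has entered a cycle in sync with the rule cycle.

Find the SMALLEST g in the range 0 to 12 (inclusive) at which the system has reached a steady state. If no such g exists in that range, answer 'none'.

Answer: none

Derivation:
Gen 0: 100100010001001
Gen 1 (rule 158): 111110111011111
Gen 2 (rule 110): 100011101110001
Gen 3 (rule 158): 110111001101011
Gen 4 (rule 110): 111101011111111
Gen 5 (rule 158): 111001011111110
Gen 6 (rule 110): 101011110000010
Gen 7 (rule 158): 101011101000111
Gen 8 (rule 110): 111110111001101
Gen 9 (rule 158): 111100110111001
Gen 10 (rule 110): 100101111101011
Gen 11 (rule 158): 111101111001010
Gen 12 (rule 110): 100111001011110
Gen 13 (rule 158): 111110111011101
Gen 14 (rule 110): 100011101110111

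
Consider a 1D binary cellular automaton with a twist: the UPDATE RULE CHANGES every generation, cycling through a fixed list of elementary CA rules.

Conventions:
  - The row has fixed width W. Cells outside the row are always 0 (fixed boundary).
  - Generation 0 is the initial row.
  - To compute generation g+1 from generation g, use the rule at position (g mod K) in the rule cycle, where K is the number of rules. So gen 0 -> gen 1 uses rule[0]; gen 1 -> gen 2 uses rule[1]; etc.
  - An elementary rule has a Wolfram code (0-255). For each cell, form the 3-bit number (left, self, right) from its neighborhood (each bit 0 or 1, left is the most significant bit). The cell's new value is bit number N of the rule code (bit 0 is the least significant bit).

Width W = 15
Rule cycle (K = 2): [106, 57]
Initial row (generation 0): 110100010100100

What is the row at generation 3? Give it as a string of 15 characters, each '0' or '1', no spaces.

Answer: 001110101001101

Derivation:
Gen 0: 110100010100100
Gen 1 (rule 106): 111000101001000
Gen 2 (rule 57): 100110010100111
Gen 3 (rule 106): 001110101001101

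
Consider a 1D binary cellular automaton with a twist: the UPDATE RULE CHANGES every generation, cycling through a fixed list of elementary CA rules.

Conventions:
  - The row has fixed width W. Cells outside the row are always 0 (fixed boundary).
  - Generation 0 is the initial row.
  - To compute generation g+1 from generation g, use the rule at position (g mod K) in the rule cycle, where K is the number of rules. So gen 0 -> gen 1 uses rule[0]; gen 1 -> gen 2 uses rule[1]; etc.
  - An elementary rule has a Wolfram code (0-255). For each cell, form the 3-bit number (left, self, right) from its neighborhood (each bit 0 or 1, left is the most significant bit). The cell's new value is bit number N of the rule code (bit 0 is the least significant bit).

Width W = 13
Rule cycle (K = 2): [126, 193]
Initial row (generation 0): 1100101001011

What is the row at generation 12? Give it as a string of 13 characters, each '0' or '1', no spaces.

Answer: 0101100111101

Derivation:
Gen 0: 1100101001011
Gen 1 (rule 126): 1111111111111
Gen 2 (rule 193): 0111111111111
Gen 3 (rule 126): 1100000000001
Gen 4 (rule 193): 0101111111100
Gen 5 (rule 126): 1111000000110
Gen 6 (rule 193): 0111011110010
Gen 7 (rule 126): 1101110011111
Gen 8 (rule 193): 0100110001111
Gen 9 (rule 126): 1111111011001
Gen 10 (rule 193): 0111111001000
Gen 11 (rule 126): 1100001111100
Gen 12 (rule 193): 0101100111101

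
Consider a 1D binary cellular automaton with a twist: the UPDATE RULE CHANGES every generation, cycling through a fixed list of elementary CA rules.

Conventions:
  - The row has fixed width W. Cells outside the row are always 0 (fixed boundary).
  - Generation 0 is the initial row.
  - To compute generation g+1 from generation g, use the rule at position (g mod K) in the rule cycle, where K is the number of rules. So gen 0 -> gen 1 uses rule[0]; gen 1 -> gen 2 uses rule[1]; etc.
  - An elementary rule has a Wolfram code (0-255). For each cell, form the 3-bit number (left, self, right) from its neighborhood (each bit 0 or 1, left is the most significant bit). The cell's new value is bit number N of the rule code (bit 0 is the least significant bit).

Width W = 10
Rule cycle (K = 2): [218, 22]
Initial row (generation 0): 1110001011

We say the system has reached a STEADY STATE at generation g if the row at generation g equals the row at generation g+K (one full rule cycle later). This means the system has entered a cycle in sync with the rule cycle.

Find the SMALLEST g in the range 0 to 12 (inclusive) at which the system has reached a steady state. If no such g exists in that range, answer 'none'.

Gen 0: 1110001011
Gen 1 (rule 218): 1111010011
Gen 2 (rule 22): 0000011100
Gen 3 (rule 218): 0000111110
Gen 4 (rule 22): 0001000001
Gen 5 (rule 218): 0010100010
Gen 6 (rule 22): 0110110111
Gen 7 (rule 218): 1110110111
Gen 8 (rule 22): 0000000000
Gen 9 (rule 218): 0000000000
Gen 10 (rule 22): 0000000000
Gen 11 (rule 218): 0000000000
Gen 12 (rule 22): 0000000000
Gen 13 (rule 218): 0000000000
Gen 14 (rule 22): 0000000000

Answer: 8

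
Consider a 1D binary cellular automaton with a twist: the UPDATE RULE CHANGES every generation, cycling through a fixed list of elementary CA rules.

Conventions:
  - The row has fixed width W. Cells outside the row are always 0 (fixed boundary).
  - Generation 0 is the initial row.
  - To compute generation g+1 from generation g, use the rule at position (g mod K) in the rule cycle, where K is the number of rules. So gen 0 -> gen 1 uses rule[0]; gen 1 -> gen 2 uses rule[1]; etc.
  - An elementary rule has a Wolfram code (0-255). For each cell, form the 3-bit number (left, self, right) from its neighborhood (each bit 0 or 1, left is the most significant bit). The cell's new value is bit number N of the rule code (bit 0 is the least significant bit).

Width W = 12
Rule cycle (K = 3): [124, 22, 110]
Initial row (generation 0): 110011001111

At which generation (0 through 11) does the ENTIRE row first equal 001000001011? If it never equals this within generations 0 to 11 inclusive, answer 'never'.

Gen 0: 110011001111
Gen 1 (rule 124): 111011101001
Gen 2 (rule 22): 000000001111
Gen 3 (rule 110): 000000011001
Gen 4 (rule 124): 000000011101
Gen 5 (rule 22): 000000100001
Gen 6 (rule 110): 000001100011
Gen 7 (rule 124): 000001110011
Gen 8 (rule 22): 000010001100
Gen 9 (rule 110): 000110011100
Gen 10 (rule 124): 000111010110
Gen 11 (rule 22): 001000010001

Answer: never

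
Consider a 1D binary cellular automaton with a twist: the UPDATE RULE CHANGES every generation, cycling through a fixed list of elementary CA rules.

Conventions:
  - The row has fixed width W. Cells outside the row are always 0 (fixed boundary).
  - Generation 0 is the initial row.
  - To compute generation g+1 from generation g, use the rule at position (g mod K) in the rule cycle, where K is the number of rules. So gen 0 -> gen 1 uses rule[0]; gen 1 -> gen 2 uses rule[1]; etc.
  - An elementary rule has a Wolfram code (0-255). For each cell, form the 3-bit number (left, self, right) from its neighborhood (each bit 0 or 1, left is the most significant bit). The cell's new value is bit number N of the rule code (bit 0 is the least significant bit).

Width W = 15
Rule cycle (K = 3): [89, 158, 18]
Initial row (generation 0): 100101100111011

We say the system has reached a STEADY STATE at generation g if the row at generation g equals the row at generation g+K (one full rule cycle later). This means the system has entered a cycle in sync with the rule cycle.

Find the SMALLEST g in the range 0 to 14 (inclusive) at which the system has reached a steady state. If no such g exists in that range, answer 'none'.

Answer: 14

Derivation:
Gen 0: 100101100111011
Gen 1 (rule 89): 010001110101011
Gen 2 (rule 158): 111011100101010
Gen 3 (rule 18): 000000011000001
Gen 4 (rule 89): 111111011111100
Gen 5 (rule 158): 111110011111010
Gen 6 (rule 18): 000001100000001
Gen 7 (rule 89): 111101111111100
Gen 8 (rule 158): 111001111111010
Gen 9 (rule 18): 000110000000001
Gen 10 (rule 89): 110111111111100
Gen 11 (rule 158): 100111111111010
Gen 12 (rule 18): 011000000000001
Gen 13 (rule 89): 011111111111100
Gen 14 (rule 158): 111111111111010
Gen 15 (rule 18): 000000000000001
Gen 16 (rule 89): 111111111111100
Gen 17 (rule 158): 111111111111010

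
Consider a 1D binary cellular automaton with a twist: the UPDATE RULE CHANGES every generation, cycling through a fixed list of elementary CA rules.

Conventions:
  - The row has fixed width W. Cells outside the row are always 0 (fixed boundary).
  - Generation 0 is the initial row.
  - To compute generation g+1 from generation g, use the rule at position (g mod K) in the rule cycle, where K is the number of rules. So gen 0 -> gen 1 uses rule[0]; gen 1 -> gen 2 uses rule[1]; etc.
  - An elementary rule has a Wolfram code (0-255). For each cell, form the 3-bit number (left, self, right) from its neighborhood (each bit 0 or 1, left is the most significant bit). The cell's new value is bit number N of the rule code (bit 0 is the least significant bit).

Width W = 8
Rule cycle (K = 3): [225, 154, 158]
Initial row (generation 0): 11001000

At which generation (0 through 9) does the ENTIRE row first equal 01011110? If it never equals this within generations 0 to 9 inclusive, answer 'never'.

Answer: 4

Derivation:
Gen 0: 11001000
Gen 1 (rule 225): 01000011
Gen 2 (rule 154): 10100110
Gen 3 (rule 158): 10111101
Gen 4 (rule 225): 01011110
Gen 5 (rule 154): 10011101
Gen 6 (rule 158): 11111001
Gen 7 (rule 225): 01111000
Gen 8 (rule 154): 11110100
Gen 9 (rule 158): 11100110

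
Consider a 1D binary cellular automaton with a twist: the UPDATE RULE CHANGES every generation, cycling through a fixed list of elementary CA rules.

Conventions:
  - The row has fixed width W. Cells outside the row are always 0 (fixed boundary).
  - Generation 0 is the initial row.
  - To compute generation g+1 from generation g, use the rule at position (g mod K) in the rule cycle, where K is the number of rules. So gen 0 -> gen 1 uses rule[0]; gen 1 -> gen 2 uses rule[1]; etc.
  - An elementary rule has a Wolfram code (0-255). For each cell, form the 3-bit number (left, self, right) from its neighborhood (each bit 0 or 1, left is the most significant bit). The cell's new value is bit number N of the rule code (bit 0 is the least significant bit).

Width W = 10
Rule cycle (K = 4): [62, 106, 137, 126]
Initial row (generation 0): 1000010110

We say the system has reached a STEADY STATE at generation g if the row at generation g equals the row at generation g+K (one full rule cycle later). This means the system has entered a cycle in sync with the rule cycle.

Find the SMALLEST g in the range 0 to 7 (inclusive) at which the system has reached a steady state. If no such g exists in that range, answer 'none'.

Gen 0: 1000010110
Gen 1 (rule 62): 1100111101
Gen 2 (rule 106): 1101100110
Gen 3 (rule 137): 1001000100
Gen 4 (rule 126): 1111101110
Gen 5 (rule 62): 1000011001
Gen 6 (rule 106): 0000111010
Gen 7 (rule 137): 1110110000
Gen 8 (rule 126): 1011111000
Gen 9 (rule 62): 1110000100
Gen 10 (rule 106): 1010001000
Gen 11 (rule 137): 0000100011

Answer: none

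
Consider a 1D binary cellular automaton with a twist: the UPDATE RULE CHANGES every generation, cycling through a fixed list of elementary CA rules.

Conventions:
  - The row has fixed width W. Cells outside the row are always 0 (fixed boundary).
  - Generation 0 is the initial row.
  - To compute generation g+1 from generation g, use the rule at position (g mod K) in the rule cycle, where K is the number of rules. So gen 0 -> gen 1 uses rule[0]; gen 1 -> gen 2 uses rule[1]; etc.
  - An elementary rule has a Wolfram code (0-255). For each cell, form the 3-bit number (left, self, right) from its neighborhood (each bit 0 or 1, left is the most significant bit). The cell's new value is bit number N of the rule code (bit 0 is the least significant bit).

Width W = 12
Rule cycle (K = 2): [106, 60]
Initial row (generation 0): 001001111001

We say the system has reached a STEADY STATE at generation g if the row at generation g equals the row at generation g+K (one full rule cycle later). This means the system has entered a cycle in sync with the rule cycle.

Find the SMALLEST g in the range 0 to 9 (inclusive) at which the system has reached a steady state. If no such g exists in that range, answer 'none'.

Gen 0: 001001111001
Gen 1 (rule 106): 010011001010
Gen 2 (rule 60): 011010101111
Gen 3 (rule 106): 111101011001
Gen 4 (rule 60): 100011110101
Gen 5 (rule 106): 000110011010
Gen 6 (rule 60): 000101010111
Gen 7 (rule 106): 001010101101
Gen 8 (rule 60): 001111111011
Gen 9 (rule 106): 011000001111
Gen 10 (rule 60): 010100001000
Gen 11 (rule 106): 101000010000

Answer: none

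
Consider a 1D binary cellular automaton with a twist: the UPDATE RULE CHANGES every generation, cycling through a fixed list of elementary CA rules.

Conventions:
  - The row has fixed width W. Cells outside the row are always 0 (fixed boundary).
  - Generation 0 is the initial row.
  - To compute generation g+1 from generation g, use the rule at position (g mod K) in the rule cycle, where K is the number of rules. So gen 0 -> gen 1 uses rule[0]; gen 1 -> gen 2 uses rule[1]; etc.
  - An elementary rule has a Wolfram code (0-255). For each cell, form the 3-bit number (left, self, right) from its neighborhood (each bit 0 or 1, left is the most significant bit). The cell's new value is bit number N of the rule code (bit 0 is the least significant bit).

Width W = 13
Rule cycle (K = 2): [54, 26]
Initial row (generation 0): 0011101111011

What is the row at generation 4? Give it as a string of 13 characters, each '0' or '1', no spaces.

Answer: 1000000000000

Derivation:
Gen 0: 0011101111011
Gen 1 (rule 54): 0100010000100
Gen 2 (rule 26): 1010101001010
Gen 3 (rule 54): 1111111111111
Gen 4 (rule 26): 1000000000000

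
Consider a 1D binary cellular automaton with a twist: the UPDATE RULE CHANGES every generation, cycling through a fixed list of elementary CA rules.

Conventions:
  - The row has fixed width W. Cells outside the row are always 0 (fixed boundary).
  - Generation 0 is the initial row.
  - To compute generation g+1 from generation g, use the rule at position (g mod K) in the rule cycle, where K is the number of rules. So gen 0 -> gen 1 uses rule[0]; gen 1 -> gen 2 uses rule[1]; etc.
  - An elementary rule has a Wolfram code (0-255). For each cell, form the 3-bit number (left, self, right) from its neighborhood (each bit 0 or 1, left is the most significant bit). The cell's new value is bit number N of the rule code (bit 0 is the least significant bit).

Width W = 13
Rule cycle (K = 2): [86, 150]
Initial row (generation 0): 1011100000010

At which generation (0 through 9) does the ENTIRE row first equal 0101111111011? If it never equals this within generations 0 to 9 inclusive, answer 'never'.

Answer: 3

Derivation:
Gen 0: 1011100000010
Gen 1 (rule 86): 1000110000111
Gen 2 (rule 150): 1101001001010
Gen 3 (rule 86): 0101111111011
Gen 4 (rule 150): 1100111110000
Gen 5 (rule 86): 0111000011000
Gen 6 (rule 150): 1010100100100
Gen 7 (rule 86): 1010111111110
Gen 8 (rule 150): 1010011111101
Gen 9 (rule 86): 1011100000101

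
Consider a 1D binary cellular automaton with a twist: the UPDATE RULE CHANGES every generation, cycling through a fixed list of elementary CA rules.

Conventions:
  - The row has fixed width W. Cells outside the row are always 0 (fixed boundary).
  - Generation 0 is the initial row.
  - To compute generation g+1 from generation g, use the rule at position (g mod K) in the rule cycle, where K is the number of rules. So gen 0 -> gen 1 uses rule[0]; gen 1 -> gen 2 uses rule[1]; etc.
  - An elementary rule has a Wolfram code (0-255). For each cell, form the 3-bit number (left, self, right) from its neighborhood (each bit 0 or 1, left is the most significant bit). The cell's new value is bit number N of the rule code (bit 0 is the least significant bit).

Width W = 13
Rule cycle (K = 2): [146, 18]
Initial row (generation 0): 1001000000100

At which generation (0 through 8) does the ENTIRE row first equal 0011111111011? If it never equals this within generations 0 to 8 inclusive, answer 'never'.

Gen 0: 1001000000100
Gen 1 (rule 146): 0110100001010
Gen 2 (rule 18): 1000010010001
Gen 3 (rule 146): 0100101101010
Gen 4 (rule 18): 1011000000001
Gen 5 (rule 146): 0000100000010
Gen 6 (rule 18): 0001010000101
Gen 7 (rule 146): 0010001001000
Gen 8 (rule 18): 0101010110100

Answer: never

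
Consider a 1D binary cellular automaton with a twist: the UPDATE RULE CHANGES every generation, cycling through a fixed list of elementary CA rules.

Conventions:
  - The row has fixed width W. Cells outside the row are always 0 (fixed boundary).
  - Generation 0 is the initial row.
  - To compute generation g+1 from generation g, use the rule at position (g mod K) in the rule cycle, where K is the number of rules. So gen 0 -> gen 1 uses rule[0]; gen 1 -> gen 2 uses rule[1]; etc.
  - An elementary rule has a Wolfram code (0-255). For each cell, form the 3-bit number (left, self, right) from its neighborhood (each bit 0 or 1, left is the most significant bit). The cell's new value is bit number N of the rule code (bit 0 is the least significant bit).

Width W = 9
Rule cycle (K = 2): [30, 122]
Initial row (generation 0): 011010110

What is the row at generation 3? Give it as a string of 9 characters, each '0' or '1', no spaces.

Gen 0: 011010110
Gen 1 (rule 30): 110010101
Gen 2 (rule 122): 111101010
Gen 3 (rule 30): 100001011

Answer: 100001011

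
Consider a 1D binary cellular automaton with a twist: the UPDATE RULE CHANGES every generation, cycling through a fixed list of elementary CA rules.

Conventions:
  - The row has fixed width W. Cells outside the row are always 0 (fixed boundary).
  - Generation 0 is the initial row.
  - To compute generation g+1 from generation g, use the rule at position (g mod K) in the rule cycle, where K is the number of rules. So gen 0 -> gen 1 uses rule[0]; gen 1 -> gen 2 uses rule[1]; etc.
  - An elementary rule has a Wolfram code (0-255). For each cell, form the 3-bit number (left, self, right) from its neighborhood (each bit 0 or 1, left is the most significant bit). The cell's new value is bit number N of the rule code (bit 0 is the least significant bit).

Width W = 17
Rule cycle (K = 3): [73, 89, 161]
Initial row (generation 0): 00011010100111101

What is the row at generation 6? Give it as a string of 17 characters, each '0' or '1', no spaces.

Answer: 00000000100011100

Derivation:
Gen 0: 00011010100111101
Gen 1 (rule 73): 11011000000100100
Gen 2 (rule 89): 11011111110010011
Gen 3 (rule 161): 00101111100000000
Gen 4 (rule 73): 10001000101111111
Gen 5 (rule 89): 01100110001000001
Gen 6 (rule 161): 00000000100011100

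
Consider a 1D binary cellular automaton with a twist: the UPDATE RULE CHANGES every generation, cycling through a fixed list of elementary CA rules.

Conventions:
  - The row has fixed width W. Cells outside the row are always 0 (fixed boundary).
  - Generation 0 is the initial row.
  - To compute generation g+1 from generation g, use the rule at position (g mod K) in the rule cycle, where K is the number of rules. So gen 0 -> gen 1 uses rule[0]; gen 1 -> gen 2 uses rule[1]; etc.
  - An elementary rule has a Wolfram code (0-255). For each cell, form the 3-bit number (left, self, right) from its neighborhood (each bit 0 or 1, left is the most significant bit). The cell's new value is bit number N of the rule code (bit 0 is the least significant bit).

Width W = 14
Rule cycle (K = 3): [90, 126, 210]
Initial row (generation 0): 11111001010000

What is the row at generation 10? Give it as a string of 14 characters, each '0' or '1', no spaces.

Answer: 11011100101011

Derivation:
Gen 0: 11111001010000
Gen 1 (rule 90): 10001110001000
Gen 2 (rule 126): 11011011011100
Gen 3 (rule 210): 01001001001110
Gen 4 (rule 90): 10110110111011
Gen 5 (rule 126): 11111111101111
Gen 6 (rule 210): 01111111100111
Gen 7 (rule 90): 11000000111101
Gen 8 (rule 126): 11100001100111
Gen 9 (rule 210): 01110010111011
Gen 10 (rule 90): 11011100101011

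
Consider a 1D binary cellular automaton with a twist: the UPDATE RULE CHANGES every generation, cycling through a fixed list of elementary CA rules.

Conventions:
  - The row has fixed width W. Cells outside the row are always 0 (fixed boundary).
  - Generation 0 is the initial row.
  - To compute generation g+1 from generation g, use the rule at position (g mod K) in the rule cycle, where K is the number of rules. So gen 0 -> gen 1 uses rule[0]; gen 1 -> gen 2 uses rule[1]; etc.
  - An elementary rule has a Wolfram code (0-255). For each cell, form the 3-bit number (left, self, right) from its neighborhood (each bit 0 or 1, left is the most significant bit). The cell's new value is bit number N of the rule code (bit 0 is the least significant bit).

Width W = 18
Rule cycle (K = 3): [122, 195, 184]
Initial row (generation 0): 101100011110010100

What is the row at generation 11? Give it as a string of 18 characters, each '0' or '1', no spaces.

Answer: 000000010011100100

Derivation:
Gen 0: 101100011110010100
Gen 1 (rule 122): 011110110011101010
Gen 2 (rule 195): 101110010101100000
Gen 3 (rule 184): 011101001011010000
Gen 4 (rule 122): 110110110111101000
Gen 5 (rule 195): 010010010011100011
Gen 6 (rule 184): 001001001011010010
Gen 7 (rule 122): 010110110111101101
Gen 8 (rule 195): 100010010011100100
Gen 9 (rule 184): 010001001011010010
Gen 10 (rule 122): 101010110111101101
Gen 11 (rule 195): 000000010011100100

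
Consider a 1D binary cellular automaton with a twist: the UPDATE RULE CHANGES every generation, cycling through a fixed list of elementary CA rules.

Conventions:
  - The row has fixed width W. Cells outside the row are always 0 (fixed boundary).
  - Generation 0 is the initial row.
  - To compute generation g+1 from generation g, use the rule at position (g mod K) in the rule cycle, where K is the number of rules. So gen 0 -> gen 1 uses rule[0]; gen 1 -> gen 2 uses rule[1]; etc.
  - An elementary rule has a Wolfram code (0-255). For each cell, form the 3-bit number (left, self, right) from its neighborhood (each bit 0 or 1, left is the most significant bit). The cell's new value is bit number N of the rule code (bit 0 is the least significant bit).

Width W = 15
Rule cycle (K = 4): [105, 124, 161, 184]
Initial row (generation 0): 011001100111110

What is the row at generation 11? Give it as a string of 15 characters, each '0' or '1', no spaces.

Answer: 001010101110100

Derivation:
Gen 0: 011001100111110
Gen 1 (rule 105): 011001100100010
Gen 2 (rule 124): 011101110110011
Gen 3 (rule 161): 001010101000000
Gen 4 (rule 184): 000101010100000
Gen 5 (rule 105): 110010101001111
Gen 6 (rule 124): 111011111101001
Gen 7 (rule 161): 010101111010000
Gen 8 (rule 184): 001011110101000
Gen 9 (rule 105): 100110011010011
Gen 10 (rule 124): 110111011111011
Gen 11 (rule 161): 001010101110100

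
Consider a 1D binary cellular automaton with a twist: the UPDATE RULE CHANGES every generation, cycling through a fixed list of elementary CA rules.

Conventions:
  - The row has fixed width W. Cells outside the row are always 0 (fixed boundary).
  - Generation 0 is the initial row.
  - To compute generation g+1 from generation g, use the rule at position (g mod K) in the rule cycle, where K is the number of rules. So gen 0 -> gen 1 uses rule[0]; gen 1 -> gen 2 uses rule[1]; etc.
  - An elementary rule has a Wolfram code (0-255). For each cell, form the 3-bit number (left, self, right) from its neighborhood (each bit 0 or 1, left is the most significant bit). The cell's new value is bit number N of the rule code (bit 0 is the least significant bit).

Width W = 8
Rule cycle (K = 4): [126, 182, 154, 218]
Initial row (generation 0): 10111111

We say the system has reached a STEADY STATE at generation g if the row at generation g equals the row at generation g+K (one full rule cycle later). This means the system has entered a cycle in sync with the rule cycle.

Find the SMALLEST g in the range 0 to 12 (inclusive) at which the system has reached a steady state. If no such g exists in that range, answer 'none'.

Gen 0: 10111111
Gen 1 (rule 126): 11100001
Gen 2 (rule 182): 01010011
Gen 3 (rule 154): 10001110
Gen 4 (rule 218): 01011111
Gen 5 (rule 126): 11110001
Gen 6 (rule 182): 01101011
Gen 7 (rule 154): 11000010
Gen 8 (rule 218): 11100101
Gen 9 (rule 126): 10111111
Gen 10 (rule 182): 11011110
Gen 11 (rule 154): 10011101
Gen 12 (rule 218): 01111100
Gen 13 (rule 126): 11000110
Gen 14 (rule 182): 00101001
Gen 15 (rule 154): 01000110
Gen 16 (rule 218): 10101111

Answer: none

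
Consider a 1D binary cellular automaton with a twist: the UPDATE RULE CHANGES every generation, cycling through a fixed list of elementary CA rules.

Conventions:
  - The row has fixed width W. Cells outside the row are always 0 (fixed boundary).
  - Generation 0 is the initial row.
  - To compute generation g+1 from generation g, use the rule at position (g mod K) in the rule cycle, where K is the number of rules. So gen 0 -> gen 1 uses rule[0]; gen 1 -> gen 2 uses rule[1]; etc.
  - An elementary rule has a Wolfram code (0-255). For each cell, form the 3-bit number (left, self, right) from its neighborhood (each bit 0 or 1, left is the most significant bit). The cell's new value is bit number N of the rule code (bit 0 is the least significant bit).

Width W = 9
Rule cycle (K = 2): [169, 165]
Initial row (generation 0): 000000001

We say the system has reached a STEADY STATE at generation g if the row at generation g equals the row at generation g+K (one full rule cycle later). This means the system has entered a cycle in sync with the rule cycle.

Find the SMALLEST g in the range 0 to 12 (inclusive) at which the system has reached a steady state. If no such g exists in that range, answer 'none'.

Answer: none

Derivation:
Gen 0: 000000001
Gen 1 (rule 169): 111111100
Gen 2 (rule 165): 011111001
Gen 3 (rule 169): 011110000
Gen 4 (rule 165): 001100111
Gen 5 (rule 169): 101000110
Gen 6 (rule 165): 111010000
Gen 7 (rule 169): 110100111
Gen 8 (rule 165): 001100010
Gen 9 (rule 169): 101001000
Gen 10 (rule 165): 111001011
Gen 11 (rule 169): 110000110
Gen 12 (rule 165): 000110000
Gen 13 (rule 169): 110100111
Gen 14 (rule 165): 001100010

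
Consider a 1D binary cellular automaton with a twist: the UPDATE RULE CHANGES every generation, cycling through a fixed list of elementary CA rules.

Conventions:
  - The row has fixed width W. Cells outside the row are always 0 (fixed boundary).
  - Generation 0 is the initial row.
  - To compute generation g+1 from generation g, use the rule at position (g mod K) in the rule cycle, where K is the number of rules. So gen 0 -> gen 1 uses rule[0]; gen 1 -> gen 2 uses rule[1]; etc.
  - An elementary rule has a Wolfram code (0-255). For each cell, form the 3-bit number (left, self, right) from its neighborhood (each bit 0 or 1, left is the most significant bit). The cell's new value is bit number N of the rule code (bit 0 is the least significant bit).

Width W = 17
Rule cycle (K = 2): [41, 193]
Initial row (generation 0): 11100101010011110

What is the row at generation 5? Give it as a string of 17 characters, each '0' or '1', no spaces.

Answer: 11100001010011100

Derivation:
Gen 0: 11100101010011110
Gen 1 (rule 41): 10000010100010000
Gen 2 (rule 193): 00111000001000111
Gen 3 (rule 41): 10100011100010100
Gen 4 (rule 193): 00001001101000001
Gen 5 (rule 41): 11100001010011100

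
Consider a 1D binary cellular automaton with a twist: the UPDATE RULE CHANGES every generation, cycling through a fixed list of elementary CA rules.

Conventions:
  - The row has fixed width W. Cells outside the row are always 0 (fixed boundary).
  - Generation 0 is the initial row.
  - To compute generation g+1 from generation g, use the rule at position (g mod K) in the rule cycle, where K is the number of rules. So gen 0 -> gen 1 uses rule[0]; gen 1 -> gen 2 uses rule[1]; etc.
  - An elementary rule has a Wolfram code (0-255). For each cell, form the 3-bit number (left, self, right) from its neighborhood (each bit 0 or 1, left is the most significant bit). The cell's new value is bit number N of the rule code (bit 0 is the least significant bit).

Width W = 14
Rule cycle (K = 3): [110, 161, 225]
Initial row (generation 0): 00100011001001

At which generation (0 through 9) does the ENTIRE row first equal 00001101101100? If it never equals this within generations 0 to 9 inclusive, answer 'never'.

Answer: never

Derivation:
Gen 0: 00100011001001
Gen 1 (rule 110): 01100111011011
Gen 2 (rule 161): 00000010100100
Gen 3 (rule 225): 11111001000001
Gen 4 (rule 110): 10001011000011
Gen 5 (rule 161): 00100100011000
Gen 6 (rule 225): 10000001001011
Gen 7 (rule 110): 10000011011111
Gen 8 (rule 161): 00111000101110
Gen 9 (rule 225): 10011010010110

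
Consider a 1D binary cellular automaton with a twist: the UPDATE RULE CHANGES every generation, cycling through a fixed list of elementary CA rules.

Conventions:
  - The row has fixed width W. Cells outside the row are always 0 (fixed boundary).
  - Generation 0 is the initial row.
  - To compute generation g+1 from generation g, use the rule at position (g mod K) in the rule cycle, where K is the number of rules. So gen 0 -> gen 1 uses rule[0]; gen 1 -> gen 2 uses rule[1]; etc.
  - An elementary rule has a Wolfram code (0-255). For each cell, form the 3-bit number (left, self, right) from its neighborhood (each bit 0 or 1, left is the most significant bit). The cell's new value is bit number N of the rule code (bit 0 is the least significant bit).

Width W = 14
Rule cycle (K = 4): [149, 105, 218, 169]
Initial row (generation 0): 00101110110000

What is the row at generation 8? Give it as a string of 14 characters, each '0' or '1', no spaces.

Answer: 11111000111001

Derivation:
Gen 0: 00101110110000
Gen 1 (rule 149): 10100100001111
Gen 2 (rule 105): 01000001101001
Gen 3 (rule 218): 10100011100110
Gen 4 (rule 169): 01001011000100
Gen 5 (rule 149): 01101000110111
Gen 6 (rule 105): 01110010111101
Gen 7 (rule 218): 11111100111100
Gen 8 (rule 169): 11111000111001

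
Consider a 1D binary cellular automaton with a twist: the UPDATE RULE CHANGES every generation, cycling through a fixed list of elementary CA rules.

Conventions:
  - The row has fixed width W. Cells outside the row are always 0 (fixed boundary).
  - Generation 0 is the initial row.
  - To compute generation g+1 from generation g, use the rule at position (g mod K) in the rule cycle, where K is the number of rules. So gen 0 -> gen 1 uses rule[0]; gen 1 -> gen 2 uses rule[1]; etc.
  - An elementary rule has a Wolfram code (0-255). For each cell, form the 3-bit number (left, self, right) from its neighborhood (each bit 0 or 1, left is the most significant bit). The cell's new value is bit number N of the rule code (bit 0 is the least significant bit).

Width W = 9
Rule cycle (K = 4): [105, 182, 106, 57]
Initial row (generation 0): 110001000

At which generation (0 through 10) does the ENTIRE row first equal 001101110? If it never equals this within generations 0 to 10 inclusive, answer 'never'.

Gen 0: 110001000
Gen 1 (rule 105): 110100011
Gen 2 (rule 182): 001110100
Gen 3 (rule 106): 011011000
Gen 4 (rule 57): 010110111
Gen 5 (rule 105): 001111101
Gen 6 (rule 182): 010111011
Gen 7 (rule 106): 101101111
Gen 8 (rule 57): 011011000
Gen 9 (rule 105): 011111011
Gen 10 (rule 182): 101110100

Answer: never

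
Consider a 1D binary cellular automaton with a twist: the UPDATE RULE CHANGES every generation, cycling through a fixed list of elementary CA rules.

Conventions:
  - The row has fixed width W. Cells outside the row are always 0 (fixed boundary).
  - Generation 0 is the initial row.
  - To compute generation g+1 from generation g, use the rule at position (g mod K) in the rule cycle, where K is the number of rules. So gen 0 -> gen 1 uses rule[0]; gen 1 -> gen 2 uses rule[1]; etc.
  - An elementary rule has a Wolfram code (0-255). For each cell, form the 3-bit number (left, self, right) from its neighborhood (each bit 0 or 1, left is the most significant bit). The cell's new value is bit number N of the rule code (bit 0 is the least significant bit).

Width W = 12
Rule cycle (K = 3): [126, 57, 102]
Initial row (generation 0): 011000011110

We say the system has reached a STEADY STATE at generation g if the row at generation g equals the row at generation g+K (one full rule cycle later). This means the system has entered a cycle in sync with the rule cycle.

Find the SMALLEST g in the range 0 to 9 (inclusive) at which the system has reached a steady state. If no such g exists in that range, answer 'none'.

Gen 0: 011000011110
Gen 1 (rule 126): 111100110011
Gen 2 (rule 57): 100010101010
Gen 3 (rule 102): 100111111110
Gen 4 (rule 126): 111100000011
Gen 5 (rule 57): 100011111010
Gen 6 (rule 102): 100100001110
Gen 7 (rule 126): 111110011011
Gen 8 (rule 57): 100001010110
Gen 9 (rule 102): 100011111010
Gen 10 (rule 126): 110110001111
Gen 11 (rule 57): 101101101000
Gen 12 (rule 102): 110110111000

Answer: none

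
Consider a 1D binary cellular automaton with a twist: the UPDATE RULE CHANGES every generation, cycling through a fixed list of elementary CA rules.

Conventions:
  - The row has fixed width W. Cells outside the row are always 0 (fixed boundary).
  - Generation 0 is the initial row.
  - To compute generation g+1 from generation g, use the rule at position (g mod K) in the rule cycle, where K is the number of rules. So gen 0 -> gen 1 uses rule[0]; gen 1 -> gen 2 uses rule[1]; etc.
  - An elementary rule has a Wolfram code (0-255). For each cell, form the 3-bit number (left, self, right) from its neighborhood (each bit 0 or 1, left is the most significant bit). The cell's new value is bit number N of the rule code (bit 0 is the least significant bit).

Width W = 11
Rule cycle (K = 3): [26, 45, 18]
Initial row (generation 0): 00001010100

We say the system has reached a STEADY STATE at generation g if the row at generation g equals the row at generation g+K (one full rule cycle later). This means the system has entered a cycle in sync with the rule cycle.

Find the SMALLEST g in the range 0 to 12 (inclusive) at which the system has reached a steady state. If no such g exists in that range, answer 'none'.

Answer: 3

Derivation:
Gen 0: 00001010100
Gen 1 (rule 26): 00010000010
Gen 2 (rule 45): 11010111010
Gen 3 (rule 18): 00000000001
Gen 4 (rule 26): 00000000010
Gen 5 (rule 45): 11111111010
Gen 6 (rule 18): 00000000001
Gen 7 (rule 26): 00000000010
Gen 8 (rule 45): 11111111010
Gen 9 (rule 18): 00000000001
Gen 10 (rule 26): 00000000010
Gen 11 (rule 45): 11111111010
Gen 12 (rule 18): 00000000001
Gen 13 (rule 26): 00000000010
Gen 14 (rule 45): 11111111010
Gen 15 (rule 18): 00000000001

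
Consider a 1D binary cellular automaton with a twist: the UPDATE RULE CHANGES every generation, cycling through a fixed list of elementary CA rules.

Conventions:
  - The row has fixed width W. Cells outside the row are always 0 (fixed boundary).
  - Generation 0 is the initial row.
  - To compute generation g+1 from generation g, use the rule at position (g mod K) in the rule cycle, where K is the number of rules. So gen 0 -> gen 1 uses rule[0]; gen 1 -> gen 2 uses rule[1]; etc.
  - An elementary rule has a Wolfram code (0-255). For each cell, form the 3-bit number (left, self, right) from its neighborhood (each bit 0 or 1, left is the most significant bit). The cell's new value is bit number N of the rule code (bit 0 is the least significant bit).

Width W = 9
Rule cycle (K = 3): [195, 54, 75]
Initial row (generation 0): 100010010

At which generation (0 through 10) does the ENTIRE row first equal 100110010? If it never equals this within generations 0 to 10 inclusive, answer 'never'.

Gen 0: 100010010
Gen 1 (rule 195): 001100100
Gen 2 (rule 54): 010011110
Gen 3 (rule 75): 100110010
Gen 4 (rule 195): 001010100
Gen 5 (rule 54): 011111110
Gen 6 (rule 75): 110000010
Gen 7 (rule 195): 010111100
Gen 8 (rule 54): 111000010
Gen 9 (rule 75): 101011100
Gen 10 (rule 195): 000001101

Answer: 3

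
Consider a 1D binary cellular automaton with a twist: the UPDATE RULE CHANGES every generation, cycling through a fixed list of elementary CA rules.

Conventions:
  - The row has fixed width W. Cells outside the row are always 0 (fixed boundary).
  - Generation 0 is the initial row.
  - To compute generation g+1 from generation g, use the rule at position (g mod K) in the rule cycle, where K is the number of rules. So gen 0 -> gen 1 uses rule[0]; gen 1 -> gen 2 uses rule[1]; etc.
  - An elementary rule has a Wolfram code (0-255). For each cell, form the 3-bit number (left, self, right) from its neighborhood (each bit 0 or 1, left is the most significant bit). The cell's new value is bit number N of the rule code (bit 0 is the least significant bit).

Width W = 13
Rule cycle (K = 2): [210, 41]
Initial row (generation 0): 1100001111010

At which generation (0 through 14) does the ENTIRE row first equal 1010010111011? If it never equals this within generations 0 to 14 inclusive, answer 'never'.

Gen 0: 1100001111010
Gen 1 (rule 210): 0110010111001
Gen 2 (rule 41): 0100001100000
Gen 3 (rule 210): 1010010110000
Gen 4 (rule 41): 0100001100111
Gen 5 (rule 210): 1010010111011
Gen 6 (rule 41): 0100001100110
Gen 7 (rule 210): 1010010111011
Gen 8 (rule 41): 0100001100110
Gen 9 (rule 210): 1010010111011
Gen 10 (rule 41): 0100001100110
Gen 11 (rule 210): 1010010111011
Gen 12 (rule 41): 0100001100110
Gen 13 (rule 210): 1010010111011
Gen 14 (rule 41): 0100001100110

Answer: 5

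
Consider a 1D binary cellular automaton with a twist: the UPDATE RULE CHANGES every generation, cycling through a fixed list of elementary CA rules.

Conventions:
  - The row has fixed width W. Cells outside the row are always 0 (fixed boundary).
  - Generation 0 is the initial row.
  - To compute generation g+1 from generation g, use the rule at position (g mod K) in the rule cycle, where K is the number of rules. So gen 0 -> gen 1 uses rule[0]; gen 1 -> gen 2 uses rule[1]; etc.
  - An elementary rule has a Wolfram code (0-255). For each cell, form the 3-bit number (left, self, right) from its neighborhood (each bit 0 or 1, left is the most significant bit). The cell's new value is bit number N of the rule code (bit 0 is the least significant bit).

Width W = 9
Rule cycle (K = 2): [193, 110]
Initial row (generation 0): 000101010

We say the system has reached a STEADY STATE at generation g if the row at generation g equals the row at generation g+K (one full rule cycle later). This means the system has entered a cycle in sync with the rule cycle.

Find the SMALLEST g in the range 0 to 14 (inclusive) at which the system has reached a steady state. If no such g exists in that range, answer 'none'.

Gen 0: 000101010
Gen 1 (rule 193): 110000000
Gen 2 (rule 110): 110000000
Gen 3 (rule 193): 010111111
Gen 4 (rule 110): 111100001
Gen 5 (rule 193): 011101100
Gen 6 (rule 110): 110111100
Gen 7 (rule 193): 010011101
Gen 8 (rule 110): 110110111
Gen 9 (rule 193): 010010011
Gen 10 (rule 110): 110110111
Gen 11 (rule 193): 010010011
Gen 12 (rule 110): 110110111
Gen 13 (rule 193): 010010011
Gen 14 (rule 110): 110110111
Gen 15 (rule 193): 010010011
Gen 16 (rule 110): 110110111

Answer: 8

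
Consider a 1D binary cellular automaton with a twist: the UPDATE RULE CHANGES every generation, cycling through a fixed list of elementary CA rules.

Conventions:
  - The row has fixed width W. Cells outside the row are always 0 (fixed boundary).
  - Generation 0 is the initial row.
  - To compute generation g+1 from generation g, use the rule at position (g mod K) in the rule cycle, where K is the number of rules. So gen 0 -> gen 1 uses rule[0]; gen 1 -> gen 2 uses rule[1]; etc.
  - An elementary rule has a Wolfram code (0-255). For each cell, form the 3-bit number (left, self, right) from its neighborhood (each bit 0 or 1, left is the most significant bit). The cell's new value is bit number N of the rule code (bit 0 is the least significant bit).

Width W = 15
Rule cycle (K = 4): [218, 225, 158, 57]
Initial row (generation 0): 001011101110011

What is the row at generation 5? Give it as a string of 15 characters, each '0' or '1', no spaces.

Answer: 111001100010010

Derivation:
Gen 0: 001011101110011
Gen 1 (rule 218): 010011101111111
Gen 2 (rule 225): 000001110111111
Gen 3 (rule 158): 000011100111110
Gen 4 (rule 57): 111010010100001
Gen 5 (rule 218): 111001100010010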